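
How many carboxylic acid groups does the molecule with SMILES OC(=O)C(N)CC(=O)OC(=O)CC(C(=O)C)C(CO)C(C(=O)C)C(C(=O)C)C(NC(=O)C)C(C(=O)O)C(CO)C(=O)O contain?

3

Working along the chain:
  HOOC: –COOH: carbonyl C bonded to –OH and C → carboxylic acid (the –OH is not a separate alcohol).
  CH(NH2): –NH2 on an sp³ carbon with no adjacent C=O → amine.
  CH2CO-O-COCH2: two acyl groups sharing one oxygen, –C(=O)–O–C(=O)– → anhydride.
  CH(COCH3): pendant –COCH3: carbonyl C bonded to two carbons → ketone.
  CH(CH2OH): pendant –CH2OH on an sp³ backbone C → alcohol.
  CH(COCH3): pendant –COCH3: carbonyl C bonded to two carbons → ketone.
  CH(COCH3): pendant –COCH3: carbonyl C bonded to two carbons → ketone.
  CH(NHCOCH3): pendant –NHC(=O)CH3: N bonded to a carbonyl → amide (not amine).
  CH(COOH): pendant –COOH: carbonyl C bonded to C and –OH → carboxylic acid.
  CH(CH2OH): pendant –CH2OH on an sp³ backbone C → alcohol.
  COOH: –COOH: carbonyl C bonded to –OH and C → carboxylic acid (the –OH is not a separate alcohol).
Carboxylic acid appears at: HOOC, CH(COOH), COOH → 3.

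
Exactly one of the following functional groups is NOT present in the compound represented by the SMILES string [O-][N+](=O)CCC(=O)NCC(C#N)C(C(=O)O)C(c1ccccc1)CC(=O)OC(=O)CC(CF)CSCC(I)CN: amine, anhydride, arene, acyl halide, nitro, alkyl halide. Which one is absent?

acyl halide

arene: present (CH(C6H5) — pendant –C6H5: benzene ring → arene).
alkyl halide: present (CH(CH2F) — pendant –CH2X: halogen on sp³ carbon → alkyl halide).
anhydride: present (CH2CO-O-COCH2 — two acyl groups sharing one oxygen, –C(=O)–O–C(=O)– → anhydride).
nitro: present (O2NCH2 — –NO2 on carbon → nitro group).
amine: present (CH2NH2 — –NH2 on an sp³ carbon with no adjacent C=O → amine).
acyl halide: no segment matches this pattern.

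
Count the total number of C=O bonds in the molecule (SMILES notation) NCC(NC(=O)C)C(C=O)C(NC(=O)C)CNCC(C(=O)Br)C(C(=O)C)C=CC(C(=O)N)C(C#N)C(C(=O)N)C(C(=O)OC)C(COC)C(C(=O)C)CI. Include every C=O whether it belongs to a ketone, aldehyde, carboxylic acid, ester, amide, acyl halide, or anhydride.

9

CH(NHCOCH3): amide, 1 C=O (running total 1).
CH(CHO): aldehyde, 1 C=O (running total 2).
CH(NHCOCH3): amide, 1 C=O (running total 3).
CH(COBr): acyl halide, 1 C=O (running total 4).
CH(COCH3): ketone, 1 C=O (running total 5).
CH(CONH2): amide, 1 C=O (running total 6).
CH(CONH2): amide, 1 C=O (running total 7).
CH(COOCH3): ester, 1 C=O (running total 8).
CH(COCH3): ketone, 1 C=O (running total 9).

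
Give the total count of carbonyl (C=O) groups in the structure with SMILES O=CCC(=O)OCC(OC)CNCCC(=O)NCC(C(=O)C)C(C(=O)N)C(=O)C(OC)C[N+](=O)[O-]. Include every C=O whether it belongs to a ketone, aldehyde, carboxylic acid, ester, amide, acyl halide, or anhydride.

6

OHC: aldehyde, 1 C=O (running total 1).
CH2COOCH2: ester, 1 C=O (running total 2).
CH2CONHCH2: amide, 1 C=O (running total 3).
CH(COCH3): ketone, 1 C=O (running total 4).
CH(CONH2): amide, 1 C=O (running total 5).
CO: ketone, 1 C=O (running total 6).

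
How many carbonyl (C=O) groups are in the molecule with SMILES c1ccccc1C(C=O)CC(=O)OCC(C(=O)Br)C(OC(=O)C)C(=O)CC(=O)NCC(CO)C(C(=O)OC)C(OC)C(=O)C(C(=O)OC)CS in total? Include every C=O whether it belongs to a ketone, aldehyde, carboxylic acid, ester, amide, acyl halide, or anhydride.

CH(CHO): aldehyde, 1 C=O (running total 1).
CH2COOCH2: ester, 1 C=O (running total 2).
CH(COBr): acyl halide, 1 C=O (running total 3).
CH(OCOCH3): ester, 1 C=O (running total 4).
CO: ketone, 1 C=O (running total 5).
CH2CONHCH2: amide, 1 C=O (running total 6).
CH(COOCH3): ester, 1 C=O (running total 7).
CO: ketone, 1 C=O (running total 8).
CH(COOCH3): ester, 1 C=O (running total 9).

9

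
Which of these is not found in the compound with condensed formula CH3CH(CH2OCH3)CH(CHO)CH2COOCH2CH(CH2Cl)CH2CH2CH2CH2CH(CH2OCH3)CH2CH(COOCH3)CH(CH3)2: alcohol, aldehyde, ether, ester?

alcohol

ester: present (CH2COOCH2 — –C(=O)–O–C with C on the carbonyl side → ester).
aldehyde: present (CH(CHO) — pendant –CHO: carbonyl C bonded to C and H → aldehyde).
ether: present (CH(CH2OCH3) — pendant –CH2OCH3: C–O–C linkage → ether).
alcohol: no segment matches this pattern.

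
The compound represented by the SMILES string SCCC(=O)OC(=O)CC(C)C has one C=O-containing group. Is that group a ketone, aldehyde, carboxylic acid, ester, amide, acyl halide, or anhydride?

The carbonyl is in the CH2CO-O-COCH2 segment: two acyl groups sharing one oxygen, –C(=O)–O–C(=O)– → anhydride.

anhydride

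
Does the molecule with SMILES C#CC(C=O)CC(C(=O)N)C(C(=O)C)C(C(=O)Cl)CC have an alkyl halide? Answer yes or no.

C≡C triple bond → alkyne.
pendant –CHO: carbonyl C bonded to C and H → aldehyde.
pendant –CONH2: carbonyl C bonded to C and N → amide.
pendant –COCH3: carbonyl C bonded to two carbons → ketone.
pendant –C(=O)X: carbonyl C bonded to C and halogen → acyl halide.
In CH(COCl), the halogen is on a carbonyl carbon, which makes it an acyl halide, not an alkyl halide.
The groups actually present are: acyl halide, aldehyde, alkyne, amide, ketone.

no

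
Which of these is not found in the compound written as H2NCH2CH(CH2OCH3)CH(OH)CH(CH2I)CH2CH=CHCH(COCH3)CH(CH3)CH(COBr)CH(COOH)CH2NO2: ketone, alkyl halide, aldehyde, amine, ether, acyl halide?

aldehyde

acyl halide: present (CH(COBr) — pendant –C(=O)X: carbonyl C bonded to C and halogen → acyl halide).
ketone: present (CH(COCH3) — pendant –COCH3: carbonyl C bonded to two carbons → ketone).
alkyl halide: present (CH(CH2I) — pendant –CH2X: halogen on sp³ carbon → alkyl halide).
ether: present (CH(CH2OCH3) — pendant –CH2OCH3: C–O–C linkage → ether).
amine: present (H2NCH2 — –NH2 on an sp³ carbon with no adjacent C=O → amine).
aldehyde: absent. In CH(COCH3), the carbonyl carbon is bonded to two carbons, so it is a ketone, not an aldehyde. In CH(COOH), the carbonyl carbon bears –OH, not –H, so it is a carboxylic acid.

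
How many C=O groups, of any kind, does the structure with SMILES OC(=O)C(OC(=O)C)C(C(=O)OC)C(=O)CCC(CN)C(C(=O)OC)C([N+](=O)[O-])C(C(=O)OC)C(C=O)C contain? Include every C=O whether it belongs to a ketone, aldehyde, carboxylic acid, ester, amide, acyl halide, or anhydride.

HOOC: carboxylic acid, 1 C=O (running total 1).
CH(OCOCH3): ester, 1 C=O (running total 2).
CH(COOCH3): ester, 1 C=O (running total 3).
CO: ketone, 1 C=O (running total 4).
CH(COOCH3): ester, 1 C=O (running total 5).
CH(COOCH3): ester, 1 C=O (running total 6).
CH(CHO): aldehyde, 1 C=O (running total 7).

7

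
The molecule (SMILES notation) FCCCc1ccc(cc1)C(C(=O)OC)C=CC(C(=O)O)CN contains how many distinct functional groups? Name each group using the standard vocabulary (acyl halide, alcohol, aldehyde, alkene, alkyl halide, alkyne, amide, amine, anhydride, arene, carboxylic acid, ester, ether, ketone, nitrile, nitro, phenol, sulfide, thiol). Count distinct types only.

Working along the chain:
  FCH2: halogen on an sp³ carbon → alkyl halide.
  C6H4: para-disubstituted benzene ring → arene.
  CH(COOCH3): pendant –COOCH3: carbonyl C bonded to C and –OCH3 → ester.
  CH=CH: C=C double bond → alkene.
  CH(COOH): pendant –COOH: carbonyl C bonded to C and –OH → carboxylic acid.
  CH2NH2: –NH2 on an sp³ carbon with no adjacent C=O → amine.
Distinct types present: alkene, alkyl halide, amine, arene, carboxylic acid, ester.

6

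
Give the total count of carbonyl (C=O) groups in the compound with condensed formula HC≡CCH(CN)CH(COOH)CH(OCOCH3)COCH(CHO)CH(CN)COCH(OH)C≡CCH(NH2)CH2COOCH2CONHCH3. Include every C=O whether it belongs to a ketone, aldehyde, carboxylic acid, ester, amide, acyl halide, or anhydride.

CH(COOH): carboxylic acid, 1 C=O (running total 1).
CH(OCOCH3): ester, 1 C=O (running total 2).
CO: ketone, 1 C=O (running total 3).
CH(CHO): aldehyde, 1 C=O (running total 4).
CO: ketone, 1 C=O (running total 5).
CH2COOCH2: ester, 1 C=O (running total 6).
CONHCH3: amide, 1 C=O (running total 7).

7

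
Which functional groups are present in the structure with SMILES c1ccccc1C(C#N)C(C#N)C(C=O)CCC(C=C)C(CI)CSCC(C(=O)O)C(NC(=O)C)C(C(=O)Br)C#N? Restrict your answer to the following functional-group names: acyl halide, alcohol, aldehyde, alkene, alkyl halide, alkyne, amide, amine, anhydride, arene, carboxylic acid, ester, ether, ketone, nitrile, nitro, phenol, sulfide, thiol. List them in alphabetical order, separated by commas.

acyl halide, aldehyde, alkene, alkyl halide, amide, arene, carboxylic acid, nitrile, sulfide

C6H5– phenyl ring → arene.
pendant –C≡N: nitrile.
pendant –C≡N: nitrile.
pendant –CHO: carbonyl C bonded to C and H → aldehyde.
pendant –CH=CH2: C=C double bond → alkene.
pendant –CH2X: halogen on sp³ carbon → alkyl halide.
C–S–C linkage → sulfide (thioether).
pendant –COOH: carbonyl C bonded to C and –OH → carboxylic acid.
pendant –NHC(=O)CH3: N bonded to a carbonyl → amide (not amine).
pendant –C(=O)X: carbonyl C bonded to C and halogen → acyl halide.
–C≡N: carbon triple-bonded to nitrogen → nitrile.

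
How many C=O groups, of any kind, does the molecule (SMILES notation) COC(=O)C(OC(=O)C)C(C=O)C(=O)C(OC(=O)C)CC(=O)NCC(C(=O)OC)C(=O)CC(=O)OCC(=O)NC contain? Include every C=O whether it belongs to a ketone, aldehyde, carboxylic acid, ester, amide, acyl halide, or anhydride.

10

CH3OOC: ester, 1 C=O (running total 1).
CH(OCOCH3): ester, 1 C=O (running total 2).
CH(CHO): aldehyde, 1 C=O (running total 3).
CO: ketone, 1 C=O (running total 4).
CH(OCOCH3): ester, 1 C=O (running total 5).
CH2CONHCH2: amide, 1 C=O (running total 6).
CH(COOCH3): ester, 1 C=O (running total 7).
CO: ketone, 1 C=O (running total 8).
CH2COOCH2: ester, 1 C=O (running total 9).
CONHCH3: amide, 1 C=O (running total 10).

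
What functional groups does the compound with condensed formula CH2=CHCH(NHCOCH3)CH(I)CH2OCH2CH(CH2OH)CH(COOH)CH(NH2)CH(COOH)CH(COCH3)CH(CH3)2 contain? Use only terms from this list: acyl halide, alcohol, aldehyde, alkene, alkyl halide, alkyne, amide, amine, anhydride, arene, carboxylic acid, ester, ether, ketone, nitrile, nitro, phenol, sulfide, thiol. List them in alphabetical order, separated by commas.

C=C double bond → alkene.
pendant –NHC(=O)CH3: N bonded to a carbonyl → amide (not amine).
halogen on an sp³ carbon → alkyl halide.
C–O–C with sp³ carbons on both sides and no adjacent C=O → ether.
pendant –CH2OH on an sp³ backbone C → alcohol.
pendant –COOH: carbonyl C bonded to C and –OH → carboxylic acid.
–NH2 on an sp³ carbon with no adjacent C=O → amine.
pendant –COOH: carbonyl C bonded to C and –OH → carboxylic acid.
pendant –COCH3: carbonyl C bonded to two carbons → ketone.

alcohol, alkene, alkyl halide, amide, amine, carboxylic acid, ether, ketone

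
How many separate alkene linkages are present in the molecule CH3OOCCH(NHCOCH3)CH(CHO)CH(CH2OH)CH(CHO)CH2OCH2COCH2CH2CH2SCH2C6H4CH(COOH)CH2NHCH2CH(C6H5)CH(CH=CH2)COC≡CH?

Taking each segment in turn:
  CH3OOC: CH3O–C(=O)–: carbonyl C bonded to C and to –OCH3 → ester (not ketone + ether).
  CH(NHCOCH3): pendant –NHC(=O)CH3: N bonded to a carbonyl → amide (not amine).
  CH(CHO): pendant –CHO: carbonyl C bonded to C and H → aldehyde.
  CH(CH2OH): pendant –CH2OH on an sp³ backbone C → alcohol.
  CH(CHO): pendant –CHO: carbonyl C bonded to C and H → aldehyde.
  CH2OCH2: C–O–C with sp³ carbons on both sides and no adjacent C=O → ether.
  CO: –C(=O)– with carbon on both sides → ketone.
  CH2SCH2: C–S–C linkage → sulfide (thioether).
  C6H4: para-disubstituted benzene ring → arene.
  CH(COOH): pendant –COOH: carbonyl C bonded to C and –OH → carboxylic acid.
  CH2NHCH2: C–N–C with sp³ carbons and no adjacent C=O → amine (secondary).
  CH(C6H5): pendant –C6H5: benzene ring → arene.
  CH(CH=CH2): pendant –CH=CH2: C=C double bond → alkene.
  CO: –C(=O)– with carbon on both sides → ketone.
  C≡CH: C≡C triple bond → alkyne.
Alkene appears at: CH(CH=CH2) → 1.

1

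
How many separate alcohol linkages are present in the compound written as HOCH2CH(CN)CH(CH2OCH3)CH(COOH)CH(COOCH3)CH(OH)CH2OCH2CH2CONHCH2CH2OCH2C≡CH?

HO– on an sp³ carbon → alcohol.
pendant –C≡N: nitrile.
pendant –CH2OCH3: C–O–C linkage → ether.
pendant –COOH: carbonyl C bonded to C and –OH → carboxylic acid.
pendant –COOCH3: carbonyl C bonded to C and –OCH3 → ester.
–OH on an sp³ carbon → alcohol (secondary).
C–O–C with sp³ carbons on both sides and no adjacent C=O → ether.
–C(=O)–N– linkage → amide (the N is not an amine).
C–O–C with sp³ carbons on both sides and no adjacent C=O → ether.
C≡C triple bond → alkyne.
Alcohol appears at: HOCH2, CH(OH) → 2.

2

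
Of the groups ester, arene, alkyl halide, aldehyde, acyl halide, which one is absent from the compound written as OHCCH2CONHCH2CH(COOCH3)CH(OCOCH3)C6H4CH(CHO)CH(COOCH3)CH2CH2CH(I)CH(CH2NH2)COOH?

alkyl halide: present (CH(I) — halogen on an sp³ carbon → alkyl halide).
ester: present (CH(COOCH3) — pendant –COOCH3: carbonyl C bonded to C and –OCH3 → ester).
aldehyde: present (OHC — terminal –CHO: carbonyl C bonded to H and C → aldehyde).
arene: present (C6H4 — para-disubstituted benzene ring → arene).
acyl halide: no segment matches this pattern.

acyl halide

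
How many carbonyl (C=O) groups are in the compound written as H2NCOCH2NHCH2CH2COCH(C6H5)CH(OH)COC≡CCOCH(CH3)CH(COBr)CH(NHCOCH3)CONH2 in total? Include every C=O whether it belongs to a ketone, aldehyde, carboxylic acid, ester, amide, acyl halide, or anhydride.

7

H2NCO: amide, 1 C=O (running total 1).
CO: ketone, 1 C=O (running total 2).
CO: ketone, 1 C=O (running total 3).
CO: ketone, 1 C=O (running total 4).
CH(COBr): acyl halide, 1 C=O (running total 5).
CH(NHCOCH3): amide, 1 C=O (running total 6).
CONH2: amide, 1 C=O (running total 7).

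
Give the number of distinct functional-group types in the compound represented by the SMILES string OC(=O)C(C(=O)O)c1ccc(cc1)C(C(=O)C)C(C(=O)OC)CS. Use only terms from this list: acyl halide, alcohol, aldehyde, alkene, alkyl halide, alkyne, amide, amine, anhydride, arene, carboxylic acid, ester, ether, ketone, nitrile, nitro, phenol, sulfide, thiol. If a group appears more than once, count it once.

5

Working along the chain:
  HOOC: –COOH: carbonyl C bonded to –OH and C → carboxylic acid (the –OH is not a separate alcohol).
  CH(COOH): pendant –COOH: carbonyl C bonded to C and –OH → carboxylic acid.
  C6H4: para-disubstituted benzene ring → arene.
  CH(COCH3): pendant –COCH3: carbonyl C bonded to two carbons → ketone.
  CH(COOCH3): pendant –COOCH3: carbonyl C bonded to C and –OCH3 → ester.
  CH2SH: –SH on an sp³ carbon → thiol.
Distinct types present: arene, carboxylic acid, ester, ketone, thiol.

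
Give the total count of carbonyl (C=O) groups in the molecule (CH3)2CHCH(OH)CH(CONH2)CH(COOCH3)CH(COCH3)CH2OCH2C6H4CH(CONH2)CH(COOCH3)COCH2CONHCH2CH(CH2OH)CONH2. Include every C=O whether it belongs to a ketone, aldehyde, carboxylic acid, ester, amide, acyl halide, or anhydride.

8

CH(CONH2): amide, 1 C=O (running total 1).
CH(COOCH3): ester, 1 C=O (running total 2).
CH(COCH3): ketone, 1 C=O (running total 3).
CH(CONH2): amide, 1 C=O (running total 4).
CH(COOCH3): ester, 1 C=O (running total 5).
CO: ketone, 1 C=O (running total 6).
CH2CONHCH2: amide, 1 C=O (running total 7).
CONH2: amide, 1 C=O (running total 8).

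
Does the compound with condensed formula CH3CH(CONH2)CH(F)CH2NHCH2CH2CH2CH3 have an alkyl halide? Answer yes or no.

yes

Taking each segment in turn:
  CH(CONH2): pendant –CONH2: carbonyl C bonded to C and N → amide.
  CH(F): halogen on an sp³ carbon → alkyl halide.
  CH2NHCH2: C–N–C with sp³ carbons and no adjacent C=O → amine (secondary).
The CH(F) segment supplies the alkyl halide: halogen on an sp³ carbon → alkyl halide.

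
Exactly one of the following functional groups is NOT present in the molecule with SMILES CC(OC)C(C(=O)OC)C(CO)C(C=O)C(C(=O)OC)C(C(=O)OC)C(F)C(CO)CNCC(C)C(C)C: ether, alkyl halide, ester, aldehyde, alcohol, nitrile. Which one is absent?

nitrile

aldehyde: present (CH(CHO) — pendant –CHO: carbonyl C bonded to C and H → aldehyde).
alcohol: present (CH(CH2OH) — pendant –CH2OH on an sp³ backbone C → alcohol).
ester: present (CH(COOCH3) — pendant –COOCH3: carbonyl C bonded to C and –OCH3 → ester).
alkyl halide: present (CH(F) — halogen on an sp³ carbon → alkyl halide).
ether: present (CH(OCH3) — pendant –OCH3: C–O–C with sp³ C, no adjacent C=O → ether).
nitrile: no segment matches this pattern.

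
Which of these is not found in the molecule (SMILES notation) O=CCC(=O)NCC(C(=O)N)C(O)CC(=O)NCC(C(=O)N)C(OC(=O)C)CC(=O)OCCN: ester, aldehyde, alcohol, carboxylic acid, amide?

alcohol: present (CH(OH) — –OH on an sp³ carbon → alcohol (secondary)).
aldehyde: present (OHC — terminal –CHO: carbonyl C bonded to H and C → aldehyde).
ester: present (CH(OCOCH3) — pendant –OC(=O)CH3: an acyloxy group → ester).
amide: present (CH2CONHCH2 — –C(=O)–N– linkage → amide (the N is not an amine)).
carboxylic acid: absent. In each of CH(OCOCH3) and CH2COOCH2, the acyl oxygen is bonded to carbon (–O–C), not to H, so this is an ester. In each of CH2CONHCH2 and CH(CONH2), the carbonyl is bonded to nitrogen, not to –OH; that is an amide.

carboxylic acid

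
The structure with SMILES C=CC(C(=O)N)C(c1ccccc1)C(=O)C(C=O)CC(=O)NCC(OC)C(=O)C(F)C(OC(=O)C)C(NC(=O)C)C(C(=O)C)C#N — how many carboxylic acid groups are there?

0

C=C double bond → alkene.
pendant –CONH2: carbonyl C bonded to C and N → amide.
pendant –C6H5: benzene ring → arene.
–C(=O)– with carbon on both sides → ketone.
pendant –CHO: carbonyl C bonded to C and H → aldehyde.
–C(=O)–N– linkage → amide (the N is not an amine).
pendant –OCH3: C–O–C with sp³ C, no adjacent C=O → ether.
–C(=O)– with carbon on both sides → ketone.
halogen on an sp³ carbon → alkyl halide.
pendant –OC(=O)CH3: an acyloxy group → ester.
pendant –NHC(=O)CH3: N bonded to a carbonyl → amide (not amine).
pendant –COCH3: carbonyl C bonded to two carbons → ketone.
–C≡N: carbon triple-bonded to nitrogen → nitrile.
No segment is a carboxylic acid: CH(CONH2) is amide, not carboxylic acid; CH(CHO) is aldehyde, not carboxylic acid; CH2CONHCH2 is amide, not carboxylic acid. → 0.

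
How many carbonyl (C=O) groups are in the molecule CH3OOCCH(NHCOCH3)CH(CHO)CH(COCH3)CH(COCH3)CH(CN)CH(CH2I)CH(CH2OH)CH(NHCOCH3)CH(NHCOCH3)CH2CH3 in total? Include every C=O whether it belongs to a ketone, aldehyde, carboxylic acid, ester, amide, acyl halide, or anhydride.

CH3OOC: ester, 1 C=O (running total 1).
CH(NHCOCH3): amide, 1 C=O (running total 2).
CH(CHO): aldehyde, 1 C=O (running total 3).
CH(COCH3): ketone, 1 C=O (running total 4).
CH(COCH3): ketone, 1 C=O (running total 5).
CH(NHCOCH3): amide, 1 C=O (running total 6).
CH(NHCOCH3): amide, 1 C=O (running total 7).

7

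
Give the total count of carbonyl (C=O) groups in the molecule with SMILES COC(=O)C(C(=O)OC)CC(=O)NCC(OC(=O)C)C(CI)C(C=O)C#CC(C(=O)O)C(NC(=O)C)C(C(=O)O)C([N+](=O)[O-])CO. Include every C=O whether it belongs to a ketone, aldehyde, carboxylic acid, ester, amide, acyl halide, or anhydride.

8

CH3OOC: ester, 1 C=O (running total 1).
CH(COOCH3): ester, 1 C=O (running total 2).
CH2CONHCH2: amide, 1 C=O (running total 3).
CH(OCOCH3): ester, 1 C=O (running total 4).
CH(CHO): aldehyde, 1 C=O (running total 5).
CH(COOH): carboxylic acid, 1 C=O (running total 6).
CH(NHCOCH3): amide, 1 C=O (running total 7).
CH(COOH): carboxylic acid, 1 C=O (running total 8).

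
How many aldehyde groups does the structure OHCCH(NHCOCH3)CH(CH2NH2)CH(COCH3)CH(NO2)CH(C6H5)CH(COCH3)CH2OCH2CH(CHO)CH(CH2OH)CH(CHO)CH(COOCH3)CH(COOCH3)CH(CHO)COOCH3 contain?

terminal –CHO: carbonyl C bonded to H and C → aldehyde.
pendant –NHC(=O)CH3: N bonded to a carbonyl → amide (not amine).
pendant –CH2NH2: N on sp³ C, no adjacent C=O → amine.
pendant –COCH3: carbonyl C bonded to two carbons → ketone.
–NO2 on an sp³ carbon → nitro (the N=O is not a carbonyl).
pendant –C6H5: benzene ring → arene.
pendant –COCH3: carbonyl C bonded to two carbons → ketone.
C–O–C with sp³ carbons on both sides and no adjacent C=O → ether.
pendant –CHO: carbonyl C bonded to C and H → aldehyde.
pendant –CH2OH on an sp³ backbone C → alcohol.
pendant –CHO: carbonyl C bonded to C and H → aldehyde.
pendant –COOCH3: carbonyl C bonded to C and –OCH3 → ester.
pendant –COOCH3: carbonyl C bonded to C and –OCH3 → ester.
pendant –CHO: carbonyl C bonded to C and H → aldehyde.
–C(=O)OCH3: carbonyl C bonded to C and to –OCH3 → ester (not ketone + ether).
Aldehyde appears at: OHC, CH(CHO), CH(CHO), CH(CHO) → 4.

4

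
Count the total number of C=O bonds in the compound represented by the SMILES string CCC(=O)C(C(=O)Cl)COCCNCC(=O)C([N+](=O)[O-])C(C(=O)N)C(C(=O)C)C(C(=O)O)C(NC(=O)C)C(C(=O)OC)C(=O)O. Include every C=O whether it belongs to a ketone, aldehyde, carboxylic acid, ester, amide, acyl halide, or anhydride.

CO: ketone, 1 C=O (running total 1).
CH(COCl): acyl halide, 1 C=O (running total 2).
CO: ketone, 1 C=O (running total 3).
CH(CONH2): amide, 1 C=O (running total 4).
CH(COCH3): ketone, 1 C=O (running total 5).
CH(COOH): carboxylic acid, 1 C=O (running total 6).
CH(NHCOCH3): amide, 1 C=O (running total 7).
CH(COOCH3): ester, 1 C=O (running total 8).
COOH: carboxylic acid, 1 C=O (running total 9).

9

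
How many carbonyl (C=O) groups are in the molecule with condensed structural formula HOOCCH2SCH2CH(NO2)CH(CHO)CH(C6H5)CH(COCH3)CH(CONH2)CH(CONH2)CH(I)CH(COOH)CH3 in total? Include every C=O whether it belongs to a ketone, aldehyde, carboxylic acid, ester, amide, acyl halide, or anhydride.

HOOC: carboxylic acid, 1 C=O (running total 1).
CH(CHO): aldehyde, 1 C=O (running total 2).
CH(COCH3): ketone, 1 C=O (running total 3).
CH(CONH2): amide, 1 C=O (running total 4).
CH(CONH2): amide, 1 C=O (running total 5).
CH(COOH): carboxylic acid, 1 C=O (running total 6).

6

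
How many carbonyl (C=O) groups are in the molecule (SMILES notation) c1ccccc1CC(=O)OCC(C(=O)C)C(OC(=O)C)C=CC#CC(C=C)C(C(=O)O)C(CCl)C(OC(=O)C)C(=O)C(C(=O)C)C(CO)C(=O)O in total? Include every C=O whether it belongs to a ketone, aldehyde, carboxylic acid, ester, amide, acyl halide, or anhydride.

8

CH2COOCH2: ester, 1 C=O (running total 1).
CH(COCH3): ketone, 1 C=O (running total 2).
CH(OCOCH3): ester, 1 C=O (running total 3).
CH(COOH): carboxylic acid, 1 C=O (running total 4).
CH(OCOCH3): ester, 1 C=O (running total 5).
CO: ketone, 1 C=O (running total 6).
CH(COCH3): ketone, 1 C=O (running total 7).
COOH: carboxylic acid, 1 C=O (running total 8).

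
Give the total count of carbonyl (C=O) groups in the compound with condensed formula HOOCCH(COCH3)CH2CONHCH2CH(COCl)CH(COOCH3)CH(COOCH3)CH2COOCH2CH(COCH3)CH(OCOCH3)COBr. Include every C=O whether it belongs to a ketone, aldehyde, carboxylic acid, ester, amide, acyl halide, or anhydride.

HOOC: carboxylic acid, 1 C=O (running total 1).
CH(COCH3): ketone, 1 C=O (running total 2).
CH2CONHCH2: amide, 1 C=O (running total 3).
CH(COCl): acyl halide, 1 C=O (running total 4).
CH(COOCH3): ester, 1 C=O (running total 5).
CH(COOCH3): ester, 1 C=O (running total 6).
CH2COOCH2: ester, 1 C=O (running total 7).
CH(COCH3): ketone, 1 C=O (running total 8).
CH(OCOCH3): ester, 1 C=O (running total 9).
COBr: acyl halide, 1 C=O (running total 10).

10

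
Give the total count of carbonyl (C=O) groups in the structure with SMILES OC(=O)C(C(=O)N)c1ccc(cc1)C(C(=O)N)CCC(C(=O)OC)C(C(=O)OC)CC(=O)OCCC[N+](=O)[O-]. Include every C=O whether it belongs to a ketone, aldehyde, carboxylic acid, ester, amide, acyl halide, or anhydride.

HOOC: carboxylic acid, 1 C=O (running total 1).
CH(CONH2): amide, 1 C=O (running total 2).
CH(CONH2): amide, 1 C=O (running total 3).
CH(COOCH3): ester, 1 C=O (running total 4).
CH(COOCH3): ester, 1 C=O (running total 5).
CH2COOCH2: ester, 1 C=O (running total 6).

6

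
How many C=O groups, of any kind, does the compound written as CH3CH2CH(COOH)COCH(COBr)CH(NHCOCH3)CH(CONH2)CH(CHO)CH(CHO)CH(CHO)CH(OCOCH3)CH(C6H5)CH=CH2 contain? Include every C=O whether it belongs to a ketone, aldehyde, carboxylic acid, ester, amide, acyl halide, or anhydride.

CH(COOH): carboxylic acid, 1 C=O (running total 1).
CO: ketone, 1 C=O (running total 2).
CH(COBr): acyl halide, 1 C=O (running total 3).
CH(NHCOCH3): amide, 1 C=O (running total 4).
CH(CONH2): amide, 1 C=O (running total 5).
CH(CHO): aldehyde, 1 C=O (running total 6).
CH(CHO): aldehyde, 1 C=O (running total 7).
CH(CHO): aldehyde, 1 C=O (running total 8).
CH(OCOCH3): ester, 1 C=O (running total 9).

9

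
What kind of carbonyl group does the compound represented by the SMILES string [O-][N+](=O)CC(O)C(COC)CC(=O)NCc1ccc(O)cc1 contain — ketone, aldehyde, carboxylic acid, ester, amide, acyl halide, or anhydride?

The carbonyl is in the CH2CONHCH2 segment: –C(=O)–N– linkage → amide (the N is not an amine).

amide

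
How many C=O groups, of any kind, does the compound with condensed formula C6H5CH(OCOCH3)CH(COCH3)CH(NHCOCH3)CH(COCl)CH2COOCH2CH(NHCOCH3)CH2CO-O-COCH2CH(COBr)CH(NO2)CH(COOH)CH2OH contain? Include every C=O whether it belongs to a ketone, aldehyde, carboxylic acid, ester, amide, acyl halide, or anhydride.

CH(OCOCH3): ester, 1 C=O (running total 1).
CH(COCH3): ketone, 1 C=O (running total 2).
CH(NHCOCH3): amide, 1 C=O (running total 3).
CH(COCl): acyl halide, 1 C=O (running total 4).
CH2COOCH2: ester, 1 C=O (running total 5).
CH(NHCOCH3): amide, 1 C=O (running total 6).
CH2CO-O-COCH2: anhydride, 2 C=O (running total 8).
CH(COBr): acyl halide, 1 C=O (running total 9).
CH(COOH): carboxylic acid, 1 C=O (running total 10).

10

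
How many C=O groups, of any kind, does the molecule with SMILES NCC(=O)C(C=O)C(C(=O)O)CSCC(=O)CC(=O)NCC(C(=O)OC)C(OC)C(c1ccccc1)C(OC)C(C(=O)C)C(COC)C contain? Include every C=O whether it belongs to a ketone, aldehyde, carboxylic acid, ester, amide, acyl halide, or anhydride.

7

CO: ketone, 1 C=O (running total 1).
CH(CHO): aldehyde, 1 C=O (running total 2).
CH(COOH): carboxylic acid, 1 C=O (running total 3).
CO: ketone, 1 C=O (running total 4).
CH2CONHCH2: amide, 1 C=O (running total 5).
CH(COOCH3): ester, 1 C=O (running total 6).
CH(COCH3): ketone, 1 C=O (running total 7).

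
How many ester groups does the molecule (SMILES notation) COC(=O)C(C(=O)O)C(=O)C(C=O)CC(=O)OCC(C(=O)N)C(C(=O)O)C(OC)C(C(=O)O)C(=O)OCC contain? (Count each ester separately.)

3

Working along the chain:
  CH3OOC: CH3O–C(=O)–: carbonyl C bonded to C and to –OCH3 → ester (not ketone + ether).
  CH(COOH): pendant –COOH: carbonyl C bonded to C and –OH → carboxylic acid.
  CO: –C(=O)– with carbon on both sides → ketone.
  CH(CHO): pendant –CHO: carbonyl C bonded to C and H → aldehyde.
  CH2COOCH2: –C(=O)–O–C with C on the carbonyl side → ester.
  CH(CONH2): pendant –CONH2: carbonyl C bonded to C and N → amide.
  CH(COOH): pendant –COOH: carbonyl C bonded to C and –OH → carboxylic acid.
  CH(OCH3): pendant –OCH3: C–O–C with sp³ C, no adjacent C=O → ether.
  CH(COOH): pendant –COOH: carbonyl C bonded to C and –OH → carboxylic acid.
  COOCH2CH3: –C(=O)OCH2CH3: carbonyl C bonded to C and to –OEt → ester.
Ester appears at: CH3OOC, CH2COOCH2, COOCH2CH3 → 3.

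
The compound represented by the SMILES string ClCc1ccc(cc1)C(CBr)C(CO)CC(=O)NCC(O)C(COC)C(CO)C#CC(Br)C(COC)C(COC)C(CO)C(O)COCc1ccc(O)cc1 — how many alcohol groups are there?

5

halogen on an sp³ carbon → alkyl halide.
para-disubstituted benzene ring → arene.
pendant –CH2X: halogen on sp³ carbon → alkyl halide.
pendant –CH2OH on an sp³ backbone C → alcohol.
–C(=O)–N– linkage → amide (the N is not an amine).
–OH on an sp³ carbon → alcohol (secondary).
pendant –CH2OCH3: C–O–C linkage → ether.
pendant –CH2OH on an sp³ backbone C → alcohol.
C≡C triple bond → alkyne.
halogen on an sp³ carbon → alkyl halide.
pendant –CH2OCH3: C–O–C linkage → ether.
pendant –CH2OCH3: C–O–C linkage → ether.
pendant –CH2OH on an sp³ backbone C → alcohol.
–OH on an sp³ carbon → alcohol (secondary).
C–O–C with sp³ carbons on both sides and no adjacent C=O → ether.
–OH attached directly to an aromatic ring → phenol (not alcohol); the ring itself is an arene.
Alcohol appears at: CH(CH2OH), CH(OH), CH(CH2OH), CH(CH2OH), CH(OH) → 5.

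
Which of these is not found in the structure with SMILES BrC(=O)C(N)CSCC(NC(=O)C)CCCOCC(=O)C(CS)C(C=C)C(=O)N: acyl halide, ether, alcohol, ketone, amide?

alcohol

amide: present (CH(NHCOCH3) — pendant –NHC(=O)CH3: N bonded to a carbonyl → amide (not amine)).
acyl halide: present (BrCO — –C(=O)Br: carbonyl C bonded to C and to a halogen → acyl halide (not alkyl halide)).
ether: present (CH2OCH2 — C–O–C with sp³ carbons on both sides and no adjacent C=O → ether).
ketone: present (CO — –C(=O)– with carbon on both sides → ketone).
alcohol: no segment matches this pattern.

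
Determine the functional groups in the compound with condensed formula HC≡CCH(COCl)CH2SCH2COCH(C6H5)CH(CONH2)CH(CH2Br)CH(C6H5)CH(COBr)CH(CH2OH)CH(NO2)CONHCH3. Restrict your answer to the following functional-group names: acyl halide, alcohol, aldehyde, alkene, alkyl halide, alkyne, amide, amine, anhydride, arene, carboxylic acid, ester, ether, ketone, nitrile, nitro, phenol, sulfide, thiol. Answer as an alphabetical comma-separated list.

Taking each segment in turn:
  HC≡C: C≡C triple bond → alkyne.
  CH(COCl): pendant –C(=O)X: carbonyl C bonded to C and halogen → acyl halide.
  CH2SCH2: C–S–C linkage → sulfide (thioether).
  CO: –C(=O)– with carbon on both sides → ketone.
  CH(C6H5): pendant –C6H5: benzene ring → arene.
  CH(CONH2): pendant –CONH2: carbonyl C bonded to C and N → amide.
  CH(CH2Br): pendant –CH2X: halogen on sp³ carbon → alkyl halide.
  CH(C6H5): pendant –C6H5: benzene ring → arene.
  CH(COBr): pendant –C(=O)X: carbonyl C bonded to C and halogen → acyl halide.
  CH(CH2OH): pendant –CH2OH on an sp³ backbone C → alcohol.
  CH(NO2): –NO2 on an sp³ carbon → nitro (the N=O is not a carbonyl).
  CONHCH3: –C(=O)NHCH3: carbonyl C bonded to C and to N → amide (the N is not an amine).

acyl halide, alcohol, alkyl halide, alkyne, amide, arene, ketone, nitro, sulfide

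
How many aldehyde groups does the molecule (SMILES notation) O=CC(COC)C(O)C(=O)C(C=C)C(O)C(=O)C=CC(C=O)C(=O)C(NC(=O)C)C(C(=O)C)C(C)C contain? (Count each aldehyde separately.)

Reading the structure from left to right:
  OHC: terminal –CHO: carbonyl C bonded to H and C → aldehyde.
  CH(CH2OCH3): pendant –CH2OCH3: C–O–C linkage → ether.
  CH(OH): –OH on an sp³ carbon → alcohol (secondary).
  CO: –C(=O)– with carbon on both sides → ketone.
  CH(CH=CH2): pendant –CH=CH2: C=C double bond → alkene.
  CH(OH): –OH on an sp³ carbon → alcohol (secondary).
  CO: –C(=O)– with carbon on both sides → ketone.
  CH=CH: C=C double bond → alkene.
  CH(CHO): pendant –CHO: carbonyl C bonded to C and H → aldehyde.
  CO: –C(=O)– with carbon on both sides → ketone.
  CH(NHCOCH3): pendant –NHC(=O)CH3: N bonded to a carbonyl → amide (not amine).
  CH(COCH3): pendant –COCH3: carbonyl C bonded to two carbons → ketone.
Aldehyde appears at: OHC, CH(CHO) → 2.

2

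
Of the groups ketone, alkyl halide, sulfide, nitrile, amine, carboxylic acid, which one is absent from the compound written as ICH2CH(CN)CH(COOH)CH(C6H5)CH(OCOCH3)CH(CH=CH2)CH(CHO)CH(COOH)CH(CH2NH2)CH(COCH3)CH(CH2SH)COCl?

ketone: present (CH(COCH3) — pendant –COCH3: carbonyl C bonded to two carbons → ketone).
carboxylic acid: present (CH(COOH) — pendant –COOH: carbonyl C bonded to C and –OH → carboxylic acid).
alkyl halide: present (ICH2 — halogen on an sp³ carbon → alkyl halide).
amine: present (CH(CH2NH2) — pendant –CH2NH2: N on sp³ C, no adjacent C=O → amine).
nitrile: present (CH(CN) — pendant –C≡N: nitrile).
sulfide: no segment matches this pattern.

sulfide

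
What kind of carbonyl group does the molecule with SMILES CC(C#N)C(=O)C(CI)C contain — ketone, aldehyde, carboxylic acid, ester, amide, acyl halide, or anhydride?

The carbonyl is in the CO segment: –C(=O)– with carbon on both sides → ketone.

ketone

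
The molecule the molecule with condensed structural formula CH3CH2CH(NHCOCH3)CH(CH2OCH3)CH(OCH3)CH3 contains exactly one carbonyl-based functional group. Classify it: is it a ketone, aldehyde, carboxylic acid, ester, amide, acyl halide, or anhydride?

The carbonyl is in the CH(NHCOCH3) segment: pendant –NHC(=O)CH3: N bonded to a carbonyl → amide (not amine).

amide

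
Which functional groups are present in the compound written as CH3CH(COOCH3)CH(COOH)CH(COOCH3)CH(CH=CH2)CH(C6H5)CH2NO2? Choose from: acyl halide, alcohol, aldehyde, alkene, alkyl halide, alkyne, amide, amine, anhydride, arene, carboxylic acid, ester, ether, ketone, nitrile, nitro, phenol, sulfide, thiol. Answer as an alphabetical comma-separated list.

pendant –COOCH3: carbonyl C bonded to C and –OCH3 → ester.
pendant –COOH: carbonyl C bonded to C and –OH → carboxylic acid.
pendant –COOCH3: carbonyl C bonded to C and –OCH3 → ester.
pendant –CH=CH2: C=C double bond → alkene.
pendant –C6H5: benzene ring → arene.
–NO2 on carbon → nitro group.

alkene, arene, carboxylic acid, ester, nitro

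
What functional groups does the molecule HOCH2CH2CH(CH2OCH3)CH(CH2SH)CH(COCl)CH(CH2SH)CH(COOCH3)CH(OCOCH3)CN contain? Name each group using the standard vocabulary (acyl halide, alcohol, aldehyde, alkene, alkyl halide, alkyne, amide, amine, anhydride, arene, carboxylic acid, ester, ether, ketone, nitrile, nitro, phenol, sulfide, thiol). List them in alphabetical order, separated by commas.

HO– on an sp³ carbon → alcohol.
pendant –CH2OCH3: C–O–C linkage → ether.
pendant –CH2SH → thiol.
pendant –C(=O)X: carbonyl C bonded to C and halogen → acyl halide.
pendant –CH2SH → thiol.
pendant –COOCH3: carbonyl C bonded to C and –OCH3 → ester.
pendant –OC(=O)CH3: an acyloxy group → ester.
–C≡N: carbon triple-bonded to nitrogen → nitrile.

acyl halide, alcohol, ester, ether, nitrile, thiol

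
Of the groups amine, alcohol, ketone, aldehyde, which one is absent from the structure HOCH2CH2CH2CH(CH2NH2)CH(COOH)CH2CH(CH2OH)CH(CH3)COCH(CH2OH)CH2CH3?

amine: present (CH(CH2NH2) — pendant –CH2NH2: N on sp³ C, no adjacent C=O → amine).
alcohol: present (HOCH2 — HO– on an sp³ carbon → alcohol).
ketone: present (CO — –C(=O)– with carbon on both sides → ketone).
aldehyde: absent. In CO, the carbonyl carbon is bonded to two carbons, so it is a ketone, not an aldehyde. In CH(COOH), the carbonyl carbon bears –OH, not –H, so it is a carboxylic acid.

aldehyde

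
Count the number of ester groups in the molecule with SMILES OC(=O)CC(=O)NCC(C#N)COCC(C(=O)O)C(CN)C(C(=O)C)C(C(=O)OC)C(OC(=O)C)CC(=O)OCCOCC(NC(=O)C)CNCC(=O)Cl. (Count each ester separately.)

Taking each segment in turn:
  HOOC: –COOH: carbonyl C bonded to –OH and C → carboxylic acid (the –OH is not a separate alcohol).
  CH2CONHCH2: –C(=O)–N– linkage → amide (the N is not an amine).
  CH(CN): pendant –C≡N: nitrile.
  CH2OCH2: C–O–C with sp³ carbons on both sides and no adjacent C=O → ether.
  CH(COOH): pendant –COOH: carbonyl C bonded to C and –OH → carboxylic acid.
  CH(CH2NH2): pendant –CH2NH2: N on sp³ C, no adjacent C=O → amine.
  CH(COCH3): pendant –COCH3: carbonyl C bonded to two carbons → ketone.
  CH(COOCH3): pendant –COOCH3: carbonyl C bonded to C and –OCH3 → ester.
  CH(OCOCH3): pendant –OC(=O)CH3: an acyloxy group → ester.
  CH2COOCH2: –C(=O)–O–C with C on the carbonyl side → ester.
  CH2OCH2: C–O–C with sp³ carbons on both sides and no adjacent C=O → ether.
  CH(NHCOCH3): pendant –NHC(=O)CH3: N bonded to a carbonyl → amide (not amine).
  CH2NHCH2: C–N–C with sp³ carbons and no adjacent C=O → amine (secondary).
  COCl: –C(=O)Cl: carbonyl C bonded to C and to a halogen → acyl halide (not alkyl halide).
Ester appears at: CH(COOCH3), CH(OCOCH3), CH2COOCH2 → 3.

3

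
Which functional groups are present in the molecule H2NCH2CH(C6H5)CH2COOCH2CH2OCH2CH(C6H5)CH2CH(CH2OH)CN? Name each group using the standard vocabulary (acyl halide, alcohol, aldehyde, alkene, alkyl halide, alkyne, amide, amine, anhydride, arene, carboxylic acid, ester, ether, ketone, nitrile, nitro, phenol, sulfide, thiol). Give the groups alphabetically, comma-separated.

alcohol, amine, arene, ester, ether, nitrile

–NH2 on an sp³ carbon with no adjacent C=O → amine.
pendant –C6H5: benzene ring → arene.
–C(=O)–O–C with C on the carbonyl side → ester.
C–O–C with sp³ carbons on both sides and no adjacent C=O → ether.
pendant –C6H5: benzene ring → arene.
pendant –CH2OH on an sp³ backbone C → alcohol.
–C≡N: carbon triple-bonded to nitrogen → nitrile.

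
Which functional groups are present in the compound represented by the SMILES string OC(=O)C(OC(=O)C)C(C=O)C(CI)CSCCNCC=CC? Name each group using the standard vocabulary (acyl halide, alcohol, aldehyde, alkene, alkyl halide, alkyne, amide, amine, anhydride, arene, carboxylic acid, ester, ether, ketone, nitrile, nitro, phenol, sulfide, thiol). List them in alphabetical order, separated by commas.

aldehyde, alkene, alkyl halide, amine, carboxylic acid, ester, sulfide

Taking each segment in turn:
  HOOC: –COOH: carbonyl C bonded to –OH and C → carboxylic acid (the –OH is not a separate alcohol).
  CH(OCOCH3): pendant –OC(=O)CH3: an acyloxy group → ester.
  CH(CHO): pendant –CHO: carbonyl C bonded to C and H → aldehyde.
  CH(CH2I): pendant –CH2X: halogen on sp³ carbon → alkyl halide.
  CH2SCH2: C–S–C linkage → sulfide (thioether).
  CH2NHCH2: C–N–C with sp³ carbons and no adjacent C=O → amine (secondary).
  CH=CH: C=C double bond → alkene.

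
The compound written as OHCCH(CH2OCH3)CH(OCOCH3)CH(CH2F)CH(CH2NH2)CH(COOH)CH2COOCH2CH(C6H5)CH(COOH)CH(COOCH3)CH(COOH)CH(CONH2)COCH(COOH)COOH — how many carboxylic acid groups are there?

terminal –CHO: carbonyl C bonded to H and C → aldehyde.
pendant –CH2OCH3: C–O–C linkage → ether.
pendant –OC(=O)CH3: an acyloxy group → ester.
pendant –CH2X: halogen on sp³ carbon → alkyl halide.
pendant –CH2NH2: N on sp³ C, no adjacent C=O → amine.
pendant –COOH: carbonyl C bonded to C and –OH → carboxylic acid.
–C(=O)–O–C with C on the carbonyl side → ester.
pendant –C6H5: benzene ring → arene.
pendant –COOH: carbonyl C bonded to C and –OH → carboxylic acid.
pendant –COOCH3: carbonyl C bonded to C and –OCH3 → ester.
pendant –COOH: carbonyl C bonded to C and –OH → carboxylic acid.
pendant –CONH2: carbonyl C bonded to C and N → amide.
–C(=O)– with carbon on both sides → ketone.
pendant –COOH: carbonyl C bonded to C and –OH → carboxylic acid.
–COOH: carbonyl C bonded to –OH and C → carboxylic acid (the –OH is not a separate alcohol).
Carboxylic acid appears at: CH(COOH), CH(COOH), CH(COOH), CH(COOH), COOH → 5.

5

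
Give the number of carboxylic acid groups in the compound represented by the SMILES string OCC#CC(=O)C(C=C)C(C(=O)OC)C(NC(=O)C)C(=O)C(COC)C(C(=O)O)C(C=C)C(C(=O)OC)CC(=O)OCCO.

Taking each segment in turn:
  HOCH2: HO– on an sp³ carbon → alcohol.
  C≡C: C≡C triple bond → alkyne.
  CO: –C(=O)– with carbon on both sides → ketone.
  CH(CH=CH2): pendant –CH=CH2: C=C double bond → alkene.
  CH(COOCH3): pendant –COOCH3: carbonyl C bonded to C and –OCH3 → ester.
  CH(NHCOCH3): pendant –NHC(=O)CH3: N bonded to a carbonyl → amide (not amine).
  CO: –C(=O)– with carbon on both sides → ketone.
  CH(CH2OCH3): pendant –CH2OCH3: C–O–C linkage → ether.
  CH(COOH): pendant –COOH: carbonyl C bonded to C and –OH → carboxylic acid.
  CH(CH=CH2): pendant –CH=CH2: C=C double bond → alkene.
  CH(COOCH3): pendant –COOCH3: carbonyl C bonded to C and –OCH3 → ester.
  CH2COOCH2: –C(=O)–O–C with C on the carbonyl side → ester.
  CH2OH: –OH on an sp³ carbon → alcohol.
Carboxylic acid appears at: CH(COOH) → 1.

1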